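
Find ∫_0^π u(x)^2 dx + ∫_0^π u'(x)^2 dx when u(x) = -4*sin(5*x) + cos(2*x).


||u||_{H^1(0,π)}^2 = -400/21 + 421*π/2

u'(x) = -2*sin(2*x) - 20*cos(5*x).
Expand u² and (u')² and integrate term by term on (0, π), using: for integers n ≥ 1, ∫_0^π sin²(nx) dx = ∫_0^π cos²(nx) dx = π/2; for n ≠ n', ∫_0^π sin(nx)sin(n'x) dx = ∫_0^π cos(nx)cos(n'x) dx = 0; and by product-to-sum, ∫_0^π sin(nx)cos(n'x) dx = ½∫_0^π [sin((n+n')x) + sin((n−n')x)] dx, which is 0 when n+n' is even and 2n/(n²−n'²) when n+n' is odd (it need not vanish on (0, π)).
  u² squared terms: (-4)²·∫sin(5x)² dx = 16·π/2 = 8*π;  (1)²·∫cos(2x)² dx = 1·π/2 = π/2.
  u² cross terms: 2·(-4)·(1)·∫sin(5x)·cos(2x) dx = -8·(10/21) = -80/21.
  So ∫_0^π u² dx = 8*π + π/2 − 80/21 = -80/21 + 17*π/2.
  (u')² squared terms: (-20)²·∫cos(5x)² dx = 400·π/2 = 200*π;  (-2)²·∫sin(2x)² dx = 4·π/2 = 2*π.
  (u')² cross terms: 2·(-20)·(-2)·∫cos(5x)·sin(2x) dx = 80·(-4/21) = -320/21.
  So ∫_0^π (u')² dx = 200*π + 2*π − 320/21 = -320/21 + 202*π.
||u||_{H^1}^2 = (-80/21 + 17*π/2) + (-320/21 + 202*π) = -400/21 + 421*π/2.


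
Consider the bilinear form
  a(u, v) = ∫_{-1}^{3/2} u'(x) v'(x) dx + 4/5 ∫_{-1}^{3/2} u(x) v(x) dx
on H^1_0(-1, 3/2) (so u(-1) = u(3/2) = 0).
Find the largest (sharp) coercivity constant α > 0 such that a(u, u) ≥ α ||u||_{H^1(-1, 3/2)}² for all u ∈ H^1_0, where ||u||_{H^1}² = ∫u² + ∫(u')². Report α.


α = 4*(5 + π^2)/(25 + 4*π^2)

Coercivity of a(·,·) on H^1_0(-1, 3/2) means a(u, u) ≥ α ||u||_{H^1}² for every u ∈ H^1_0.
The interval has length L = 5/2, and Poincaré/coercivity depend only on L. Here a(u, u) = ∫(u')² + (4/5)·∫u².
Here 0 < c = 4/5 < 1. The condition a(u,u) ≥ α||u||_{H^1}² reads (1−α)∫(u')² ≥ (α−c)∫u². Any admissible α is ≤ 1 (rapidly oscillating u have ∫u²/∫(u')² → 0), and α = 1 would force 0 ≥ (1−c)∫u², impossible since c < 1; so 1−α > 0. By the sharp Poincaré inequality on H^1_0 of an interval of length L, ∫(u')² ≥ (π/L)²∫u² with equality for the first sine mode sin(π(x−x₀)/L) (x₀ the left endpoint), so the inequality holds for all u iff (1−α)(π/L)² ≥ α − c, i.e. α ≤ ((π/L)² + c)/((π/L)² + 1) = (1 + c(L/π)²)/(1 + (L/π)²). With (π/L)² = 4*π^2/25 and c = 4/5, the largest admissible constant is α = ((π/L)² + c)/((π/L)² + 1).
Simplifying, α = 4*(5 + π^2)/(25 + 4*π^2).


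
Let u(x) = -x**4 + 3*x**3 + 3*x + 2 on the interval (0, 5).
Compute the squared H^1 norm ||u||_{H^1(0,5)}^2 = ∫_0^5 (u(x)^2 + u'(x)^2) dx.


||u||_{H^1}^2 = 15190055/252

The H^1 norm (squared) on an interval (0, L) is
  ||u||_{H^1}^2 = ∫_0^L u(x)^2 dx + ∫_0^L u'(x)^2 dx.
Compute u'(x) = -4*x**3 + 9*x**2 + 3.
Then u(x)^2 = x**8 - 6*x**7 + 9*x**6 - 6*x**5 + 14*x**4 + 12*x**3 + 9*x**2 + 12*x + 4 and u'(x)^2 = 16*x**6 - 72*x**5 + 81*x**4 - 24*x**3 + 54*x**2 + 9.
Integrate each monomial from 0 to 5 using ∫_0^5 c·x^n dx = c·5^(n+1)/(n+1):
  ∫_0^5 u(x)^2 dx = ∫_0^5 (x^8 - 6*x^7 + 9*x^6 - 6*x^5 + 14*x^4 + 12*x^3 + 9*x^2 + 12*x + 4) dx. Term by term:
    ∫_0^5 x^8 dx = 1953125/9;  ∫_0^5 -6*x^7 dx = -1171875/4;  ∫_0^5 9*x^6 dx = 703125/7;
    ∫_0^5 -6*x^5 dx = -15625;  ∫_0^5 14*x^4 dx = 8750;  ∫_0^5 12*x^3 dx = 1875;
    ∫_0^5 9*x^2 dx = 375;  ∫_0^5 12*x dx = 150;  ∫_0^5 4 dx = 20.
  Sum: 1953125/9 − 1171875/4 + 703125/7 − 15625 + 8750 + 1875 + 375 + 150 + 20 = 5049215/252.
  ∫_0^5 u'(x)^2 dx = ∫_0^5 (16*x^6 - 72*x^5 + 81*x^4 - 24*x^3 + 54*x^2 + 9) dx. Term by term:
    ∫_0^5 16*x^6 dx = 1250000/7;  ∫_0^5 -72*x^5 dx = -187500;  ∫_0^5 81*x^4 dx = 50625;
    ∫_0^5 -24*x^3 dx = -3750;  ∫_0^5 54*x^2 dx = 2250;  ∫_0^5 9 dx = 45.
  Sum: 1250000/7 − 187500 + 50625 − 3750 + 2250 + 45 = 281690/7.
Adding: ||u||_{H^1}^2 = 5049215/252 + 281690/7 = 15190055/252.


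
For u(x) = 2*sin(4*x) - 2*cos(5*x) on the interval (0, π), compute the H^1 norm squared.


||u||_{H^1(0,π)}^2 = 1664/9 + 86*π

u'(x) = 10*sin(5*x) + 8*cos(4*x).
Expand u² and (u')² and integrate term by term on (0, π), using: for integers n ≥ 1, ∫_0^π sin²(nx) dx = ∫_0^π cos²(nx) dx = π/2; for n ≠ n', ∫_0^π sin(nx)sin(n'x) dx = ∫_0^π cos(nx)cos(n'x) dx = 0; and by product-to-sum, ∫_0^π sin(nx)cos(n'x) dx = ½∫_0^π [sin((n+n')x) + sin((n−n')x)] dx, which is 0 when n+n' is even and 2n/(n²−n'²) when n+n' is odd (it need not vanish on (0, π)).
  u² squared terms: (-2)²·∫cos(5x)² dx = 4·π/2 = 2*π;  (2)²·∫sin(4x)² dx = 4·π/2 = 2*π.
  u² cross terms: 2·(-2)·(2)·∫cos(5x)·sin(4x) dx = -8·(-8/9) = 64/9.
  So ∫_0^π u² dx = 2*π + 2*π + 64/9 = 64/9 + 4*π.
  (u')² squared terms: (8)²·∫cos(4x)² dx = 64·π/2 = 32*π;  (10)²·∫sin(5x)² dx = 100·π/2 = 50*π.
  (u')² cross terms: 2·(8)·(10)·∫cos(4x)·sin(5x) dx = 160·(10/9) = 1600/9.
  So ∫_0^π (u')² dx = 32*π + 50*π + 1600/9 = 1600/9 + 82*π.
||u||_{H^1}^2 = (64/9 + 4*π) + (1600/9 + 82*π) = 1664/9 + 86*π.


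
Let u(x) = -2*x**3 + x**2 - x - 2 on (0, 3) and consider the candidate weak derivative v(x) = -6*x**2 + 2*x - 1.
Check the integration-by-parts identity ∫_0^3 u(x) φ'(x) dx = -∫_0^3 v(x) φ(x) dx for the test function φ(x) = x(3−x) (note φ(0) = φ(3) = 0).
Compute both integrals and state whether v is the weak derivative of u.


LHS = 639/10, RHS = 639/10. Yes, v = u' weakly.

u(x) = -2*x**3 + x**2 - x - 2, classical derivative u'(x) = -6*x**2 + 2*x - 1.
φ(x) = x(3−x), so φ'(x) = 3 - 2*x.
Note φ(0) = φ(3) = 0, so the boundary term u·φ vanishes.
LHS = ∫_0^3 u(x) φ'(x) dx = ∫_0^3 (4*x^4 - 8*x^3 + 5*x^2 + x - 6) dx. Term by term:
  ∫_0^3 4*x^4 dx = 972/5;  ∫_0^3 -8*x^3 dx = -162;  ∫_0^3 5*x^2 dx = 45;
  ∫_0^3 x dx = 9/2;  ∫_0^3 -6 dx = -18.
Sum: 972/5 − 162 + 45 + 9/2 − 18 = 639/10.
So LHS = 639/10.
∫_0^3 v(x) φ(x) dx = ∫_0^3 (6*x^4 - 20*x^3 + 7*x^2 - 3*x) dx. Term by term:
  ∫_0^3 6*x^4 dx = 1458/5;  ∫_0^3 -20*x^3 dx = -405;  ∫_0^3 7*x^2 dx = 63;
  ∫_0^3 -3*x dx = -27/2.
Sum: 1458/5 − 405 + 63 − 27/2 = -639/10.
So RHS = -∫_0^3 v(x) φ(x) dx = 639/10.
LHS = RHS, so the identity holds for this test φ.
Moreover u is smooth here and v(x) = u'(x) = -6*x**2 + 2*x - 1 pointwise, so the identity holds for every test function. Hence v is the weak derivative of u.


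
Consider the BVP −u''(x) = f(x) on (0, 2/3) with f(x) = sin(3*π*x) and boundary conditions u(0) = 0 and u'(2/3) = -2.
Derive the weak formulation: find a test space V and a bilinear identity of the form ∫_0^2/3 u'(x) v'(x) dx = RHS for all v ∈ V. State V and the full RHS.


V = {v ∈ H^1(0, 2/3) : v(0) = 0} (test functions vanish at x = 0 where u is specified); weak form: ∫_0^2/3 u'v' dx = ∫_0^2/3 (sin(3*π*x)) v dx − 2·v(2/3) for all v ∈ V.

Multiply both sides by a test function v and integrate from 0 to 2/3:
  ∫_0^2/3 −u''(x) v(x) dx = ∫_0^2/3 f(x) v(x) dx.
Integrate the LHS by parts once:
  ∫_0^2/3 −u'' v dx = −[u'(x) v(x)]_0^2/3 + ∫_0^2/3 u'(x) v'(x) dx.
Thus ∫_0^2/3 u'(x) v'(x) dx = ∫_0^2/3 f(x) v(x) dx + [u'(x) v(x)]_0^2/3.
Choose V so that boundary terms are either known or forced to vanish.
Mixed BC: u(0) = 0 (Dirichlet) and u'(2/3) = -2 (Neumann). Define V = {v ∈ H^1(0, 2/3) : v(0) = 0}. Then [u' v]_0^2/3 = u'(2/3)·v(2/3) − u'(0)·0 = − 2·v(2/3).
Weak formulation: find u (satisfying any essential BC) such that ∫_0^2/3 u'(x) v'(x) dx = ∫_0^2/3 f v dx − 2·v(2/3) for all v ∈ V (Dirichlet at 0 absorbed into V; Neumann datum at x = 2/3 contributes the boundary term).
Substituting f(x) = sin(3*π*x), the right-hand side is ∫_0^2/3 (sin(3*π*x)) v dx − 2·v(2/3).


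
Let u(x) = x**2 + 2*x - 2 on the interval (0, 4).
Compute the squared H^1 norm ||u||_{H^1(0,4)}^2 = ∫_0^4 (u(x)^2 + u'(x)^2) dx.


||u||_{H^1}^2 = 8672/15

The H^1 norm (squared) on an interval (0, L) is
  ||u||_{H^1}^2 = ∫_0^L u(x)^2 dx + ∫_0^L u'(x)^2 dx.
Compute u'(x) = 2*x + 2.
Then u(x)^2 = x**4 + 4*x**3 - 8*x + 4 and u'(x)^2 = 4*x**2 + 8*x + 4.
Integrate each monomial from 0 to 4 using ∫_0^4 c·x^n dx = c·4^(n+1)/(n+1):
  ∫_0^4 u(x)^2 dx = ∫_0^4 (x^4 + 4*x^3 - 8*x + 4) dx. Term by term:
    ∫_0^4 x^4 dx = 1024/5;  ∫_0^4 4*x^3 dx = 256;  ∫_0^4 -8*x dx = -64;
    ∫_0^4 4 dx = 16.
  Sum: 1024/5 + 256 − 64 + 16 = 2064/5.
  ∫_0^4 u'(x)^2 dx = ∫_0^4 (4*x^2 + 8*x + 4) dx. Term by term:
    ∫_0^4 4*x^2 dx = 256/3;  ∫_0^4 8*x dx = 64;  ∫_0^4 4 dx = 16.
  Sum: 256/3 + 64 + 16 = 496/3.
Adding: ||u||_{H^1}^2 = 2064/5 + 496/3 = 8672/15.


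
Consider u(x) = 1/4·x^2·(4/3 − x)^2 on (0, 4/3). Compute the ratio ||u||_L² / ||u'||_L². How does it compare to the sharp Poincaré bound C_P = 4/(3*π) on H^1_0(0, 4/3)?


||u||_L² / ||u'||_L² = 2*sqrt(3)/9 < C_P = 4/(3*π).

u(x) = 1/4·x^2·(4/3 − x)^2, so u'(x) = x*(3*x - 4)*(3*x - 2)/9.
u(x) = 1/4·x^2·(4/3 − x)^2 vanishes at x = 0 and x = 4/3, so u ∈ H^1_0(0, 4/3). Differentiate via the product rule and integrate the resulting polynomials term by term.
  ∫_0^4/3 u² dx = ∫_0^4/3 (x^8/16 - x^7/3 + 2*x^6/3 - 16*x^5/27 + 16*x^4/81) dx. Term by term:
    ∫_0^4/3 x^8/16 dx = 16384/177147;  ∫_0^4/3 -x^7/3 dx = -8192/19683;  ∫_0^4/3 2*x^6/3 dx = 32768/45927;
    ∫_0^4/3 -16*x^5/27 dx = -32768/59049;  ∫_0^4/3 16*x^4/81 dx = 16384/98415.
  Sum: 16384/177147 − 8192/19683 + 32768/45927 − 32768/59049 + 16384/98415 = 8192/6200145.
  ∫_0^4/3 (u')² dx = ∫_0^4/3 (x^6 - 4*x^5 + 52*x^4/9 - 32*x^3/9 + 64*x^2/81) dx. Term by term:
    ∫_0^4/3 x^6 dx = 16384/15309;  ∫_0^4/3 -4*x^5 dx = -8192/2187;  ∫_0^4/3 52*x^4/9 dx = 53248/10935;
    ∫_0^4/3 -32*x^3/9 dx = -2048/729;  ∫_0^4/3 64*x^2/81 dx = 4096/6561.
  Sum: 16384/15309 − 8192/2187 + 53248/10935 − 2048/729 + 4096/6561 = 2048/229635.
∫_0^4/3 u² dx = 8192/6200145, so ||u||_L² = 64*sqrt(210)/25515.
∫_0^4/3 (u')² dx = 2048/229635, so ||u'||_L² = 32*sqrt(70)/2835.
Ratio ||u||_L² / ||u'||_L² = 2*sqrt(3)/9.
Sharp Poincaré constant on H^1_0(0, 4/3) is C_P = L/π = 4/(3*π), achieved by sin(3*π/4·x).
A polynomial bump cannot attain the sharp Poincaré constant (only the first sine eigenfunction does), so the ratio is strictly less than C_P, consistent with ||u||_L² ≤ C_P ||u'||_L².


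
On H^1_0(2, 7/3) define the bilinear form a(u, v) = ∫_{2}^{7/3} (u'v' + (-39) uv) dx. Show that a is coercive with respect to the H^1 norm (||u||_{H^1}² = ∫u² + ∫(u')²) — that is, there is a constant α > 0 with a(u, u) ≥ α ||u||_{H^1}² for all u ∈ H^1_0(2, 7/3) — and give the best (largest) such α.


α = 3*(-13 + 3*π^2)/(1 + 9*π^2)

Coercivity of a(·,·) on H^1_0(2, 7/3) means a(u, u) ≥ α ||u||_{H^1}² for every u ∈ H^1_0.
The interval has length L = 1/3, and Poincaré/coercivity depend only on L. Here a(u, u) = ∫(u')² + (-39)·∫u².
Here c = -39 < 0 with |c| < (π/L)² = 9*π^2, so coercivity still holds. The condition a(u,u) ≥ α||u||_{H^1}² reads (1−α)∫(u')² ≥ (α−c)∫u². Any admissible α is ≤ 1 (rapidly oscillating u have ∫u²/∫(u')² → 0), and α = 1 would force 0 ≥ (1−c)∫u², impossible since c < 1; so 1−α > 0. By the sharp Poincaré inequality on H^1_0 of an interval of length L, ∫(u')² ≥ (π/L)²∫u² with equality for the first sine mode sin(π(x−x₀)/L) (x₀ the left endpoint), so the inequality holds for all u iff (1−α)(π/L)² ≥ α − c, i.e. α ≤ ((π/L)² + c)/((π/L)² + 1) = (1 + c(L/π)²)/(1 + (L/π)²). (Direct route, valid since c ≤ 0: Poincaré gives c∫u² ≥ c(L/π)²∫(u')², so a(u,u) ≥ (1 + c(L/π)²)∫(u')², while ||u||_{H^1}² ≤ (1 + (L/π)²)∫(u')²; dividing yields the same α.) With (π/L)² = 9*π^2 and c = -39, the largest admissible constant is α = ((π/L)² + c)/((π/L)² + 1).
Simplifying, α = 3*(-13 + 3*π^2)/(1 + 9*π^2).


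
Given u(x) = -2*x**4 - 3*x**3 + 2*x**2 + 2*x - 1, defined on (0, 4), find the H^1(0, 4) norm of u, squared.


||u||_{H^1}^2 = 141180476/315

The H^1 norm (squared) on an interval (0, L) is
  ||u||_{H^1}^2 = ∫_0^L u(x)^2 dx + ∫_0^L u'(x)^2 dx.
Compute u'(x) = -8*x**3 - 9*x**2 + 4*x + 2.
Then u(x)^2 = 4*x**8 + 12*x**7 + x**6 - 20*x**5 - 4*x**4 + 14*x**3 - 4*x + 1 and u'(x)^2 = 64*x**6 + 144*x**5 + 17*x**4 - 104*x**3 - 20*x**2 + 16*x + 4.
Integrate each monomial from 0 to 4 using ∫_0^4 c·x^n dx = c·4^(n+1)/(n+1):
  ∫_0^4 u(x)^2 dx = ∫_0^4 (4*x^8 + 12*x^7 + x^6 - 20*x^5 - 4*x^4 + 14*x^3 - 4*x + 1) dx. Term by term:
    ∫_0^4 4*x^8 dx = 1048576/9;  ∫_0^4 12*x^7 dx = 98304;  ∫_0^4 x^6 dx = 16384/7;
    ∫_0^4 -20*x^5 dx = -40960/3;  ∫_0^4 -4*x^4 dx = -4096/5;  ∫_0^4 14*x^3 dx = 896;
    ∫_0^4 -4*x dx = -32;  ∫_0^4 1 dx = 4.
  Sum: 1048576/9 + 98304 + 16384/7 − 40960/3 − 4096/5 + 896 − 32 + 4 = 64117772/315.
  ∫_0^4 u'(x)^2 dx = ∫_0^4 (64*x^6 + 144*x^5 + 17*x^4 - 104*x^3 - 20*x^2 + 16*x + 4) dx. Term by term:
    ∫_0^4 64*x^6 dx = 1048576/7;  ∫_0^4 144*x^5 dx = 98304;  ∫_0^4 17*x^4 dx = 17408/5;
    ∫_0^4 -104*x^3 dx = -6656;  ∫_0^4 -20*x^2 dx = -1280/3;  ∫_0^4 16*x dx = 128;
    ∫_0^4 4 dx = 16.
  Sum: 1048576/7 + 98304 + 17408/5 − 6656 − 1280/3 + 128 + 16 = 25687568/105.
Adding: ||u||_{H^1}^2 = 64117772/315 + 25687568/105 = 141180476/315.


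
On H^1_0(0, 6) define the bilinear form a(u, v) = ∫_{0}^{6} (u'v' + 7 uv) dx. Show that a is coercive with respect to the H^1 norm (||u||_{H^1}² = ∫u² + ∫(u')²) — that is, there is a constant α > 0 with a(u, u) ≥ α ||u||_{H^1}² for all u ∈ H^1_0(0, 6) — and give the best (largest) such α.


α = 1

Coercivity of a(·,·) on H^1_0(0, 6) means a(u, u) ≥ α ||u||_{H^1}² for every u ∈ H^1_0.
The interval has length L = 6, and Poincaré/coercivity depend only on L. Here a(u, u) = ∫(u')² + (7)·∫u².
Here c = 7 ≥ 1, so a(u,u) = ∫(u')² + c∫u² ≥ ∫(u')² + ∫u² = ||u||_{H^1}², i.e. α = 1 works. No larger α is possible: a(u,u) ≥ α||u||_{H^1}² means (1−α)∫(u')² ≥ (α−c)∫u², and for the modes u_n = sin(nπ(x−x₀)/L) (x₀ the left endpoint) one has ∫u_n²/∫(u_n')² = (L/(nπ))² → 0, so a(u_n,u_n)/||u_n||_{H^1}² → 1. Hence the optimal constant is α = 1.
Therefore α = 1.


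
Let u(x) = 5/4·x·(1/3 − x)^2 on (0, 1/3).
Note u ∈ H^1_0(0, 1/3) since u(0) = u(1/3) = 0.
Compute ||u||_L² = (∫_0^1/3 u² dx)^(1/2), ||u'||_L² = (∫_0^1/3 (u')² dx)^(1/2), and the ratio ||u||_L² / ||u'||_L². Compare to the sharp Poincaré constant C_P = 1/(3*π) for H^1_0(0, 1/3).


||u||_L² / ||u'||_L² = sqrt(14)/42 < C_P = 1/(3*π).

u(x) = 5/4·x·(1/3 − x)^2, so u'(x) = 15*x^2/4 - 5*x/3 + 5/36.
u(x) = 5/4·x·(1/3 − x)^2 vanishes at x = 0 and x = 1/3, so u ∈ H^1_0(0, 1/3). Differentiate via the product rule and integrate the resulting polynomials term by term.
  ∫_0^1/3 u² dx = ∫_0^1/3 (25*x^6/16 - 25*x^5/12 + 25*x^4/24 - 25*x^3/108 + 25*x^2/1296) dx. Term by term:
    ∫_0^1/3 25*x^6/16 dx = 25/244944;  ∫_0^1/3 -25*x^5/12 dx = -25/52488;  ∫_0^1/3 25*x^4/24 dx = 5/5832;
    ∫_0^1/3 -25*x^3/108 dx = -25/34992;  ∫_0^1/3 25*x^2/1296 dx = 25/104976.
  Sum: 25/244944 − 25/52488 + 5/5832 − 25/34992 + 25/104976 = 5/734832.
  ∫_0^1/3 (u')² dx = ∫_0^1/3 (225*x^4/16 - 25*x^3/2 + 275*x^2/72 - 25*x/54 + 25/1296) dx. Term by term:
    ∫_0^1/3 225*x^4/16 dx = 5/432;  ∫_0^1/3 -25*x^3/2 dx = -25/648;  ∫_0^1/3 275*x^2/72 dx = 275/5832;
    ∫_0^1/3 -25*x/54 dx = -25/972;  ∫_0^1/3 25/1296 dx = 25/3888.
  Sum: 5/432 − 25/648 + 275/5832 − 25/972 + 25/3888 = 5/5832.
∫_0^1/3 u² dx = 5/734832, so ||u||_L² = sqrt(35)/2268.
∫_0^1/3 (u')² dx = 5/5832, so ||u'||_L² = sqrt(10)/108.
Ratio ||u||_L² / ||u'||_L² = sqrt(14)/42.
Sharp Poincaré constant on H^1_0(0, 1/3) is C_P = L/π = 1/(3*π), achieved by sin(3*π·x).
A polynomial bump cannot attain the sharp Poincaré constant (only the first sine eigenfunction does), so the ratio is strictly less than C_P, consistent with ||u||_L² ≤ C_P ||u'||_L².


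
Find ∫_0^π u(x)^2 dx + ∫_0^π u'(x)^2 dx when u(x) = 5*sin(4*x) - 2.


||u||_{H^1(0,π)}^2 = 433*π/2

u'(x) = 20*cos(4*x).
Expand u² and (u')² and integrate term by term on (0, π), using: for integers n ≥ 1, ∫_0^π sin²(nx) dx = ∫_0^π cos²(nx) dx = π/2; for n ≠ n', ∫_0^π sin(nx)sin(n'x) dx = ∫_0^π cos(nx)cos(n'x) dx = 0; and by product-to-sum, ∫_0^π sin(nx)cos(n'x) dx = ½∫_0^π [sin((n+n')x) + sin((n−n')x)] dx, which is 0 when n+n' is even and 2n/(n²−n'²) when n+n' is odd (it need not vanish on (0, π)). For the constant mode: ∫_0^π 1 dx = π, ∫_0^π cos(nx) dx = 0, ∫_0^π sin(nx) dx = (1−(−1)^n)/n.
  u² squared terms: (-2)²·∫1 dx = 4·π = 4*π;  (5)²·∫sin(4x)² dx = 25·π/2 = 25*π/2.
  u² cross terms: 2·(-2)·(5)·∫1·sin(4x) dx = -20·(0) = 0.
  So ∫_0^π u² dx = 4*π + 25*π/2 + 0 = 33*π/2.
  (u')² squared terms: (20)²·∫cos(4x)² dx = 400·π/2 = 200*π.
  So ∫_0^π (u')² dx = 200*π.
||u||_{H^1}^2 = (33*π/2) + (200*π) = 433*π/2.


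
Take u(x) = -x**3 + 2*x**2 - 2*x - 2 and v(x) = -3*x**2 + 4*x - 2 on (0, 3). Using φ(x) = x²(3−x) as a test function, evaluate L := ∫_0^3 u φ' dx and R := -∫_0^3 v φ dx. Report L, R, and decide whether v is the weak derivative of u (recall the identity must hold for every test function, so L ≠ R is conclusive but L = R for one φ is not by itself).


LHS = 189/5, RHS = 189/5. Yes, v = u' weakly.

u(x) = -x**3 + 2*x**2 - 2*x - 2, classical derivative u'(x) = -3*x**2 + 4*x - 2.
φ(x) = x²(3−x), so φ'(x) = 3*x*(2 - x).
Note φ(0) = φ(3) = 0, so the boundary term u·φ vanishes.
LHS = ∫_0^3 u(x) φ'(x) dx = ∫_0^3 (3*x^5 - 12*x^4 + 18*x^3 - 6*x^2 - 12*x) dx. Term by term:
  ∫_0^3 3*x^5 dx = 729/2;  ∫_0^3 -12*x^4 dx = -2916/5;  ∫_0^3 18*x^3 dx = 729/2;
  ∫_0^3 -6*x^2 dx = -54;  ∫_0^3 -12*x dx = -54.
Sum: 729/2 − 2916/5 + 729/2 − 54 − 54 = 189/5.
So LHS = 189/5.
∫_0^3 v(x) φ(x) dx = ∫_0^3 (3*x^5 - 13*x^4 + 14*x^3 - 6*x^2) dx. Term by term:
  ∫_0^3 3*x^5 dx = 729/2;  ∫_0^3 -13*x^4 dx = -3159/5;  ∫_0^3 14*x^3 dx = 567/2;
  ∫_0^3 -6*x^2 dx = -54.
Sum: 729/2 − 3159/5 + 567/2 − 54 = -189/5.
So RHS = -∫_0^3 v(x) φ(x) dx = 189/5.
LHS = RHS, so the identity holds for this test φ.
Moreover u is smooth here and v(x) = u'(x) = -3*x**2 + 4*x - 2 pointwise, so the identity holds for every test function. Hence v is the weak derivative of u.


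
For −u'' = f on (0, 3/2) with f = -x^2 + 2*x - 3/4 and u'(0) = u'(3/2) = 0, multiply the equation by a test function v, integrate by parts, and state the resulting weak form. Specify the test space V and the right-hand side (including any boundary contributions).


V = H^1(0, 3/2) (no boundary constraint on v; u is determined up to an additive constant); weak form: ∫_0^3/2 u'v' dx = ∫_0^3/2 (-x^2 + 2*x - 3/4) v dx for all v ∈ V.

Multiply both sides by a test function v and integrate from 0 to 3/2:
  ∫_0^3/2 −u''(x) v(x) dx = ∫_0^3/2 f(x) v(x) dx.
Integrate the LHS by parts once:
  ∫_0^3/2 −u'' v dx = −[u'(x) v(x)]_0^3/2 + ∫_0^3/2 u'(x) v'(x) dx.
Thus ∫_0^3/2 u'(x) v'(x) dx = ∫_0^3/2 f(x) v(x) dx + [u'(x) v(x)]_0^3/2.
Choose V so that boundary terms are either known or forced to vanish.
u has homogeneous Neumann: u'(0) = u'(3/2) = 0. So [u' v]_0^3/2 = 0·v(3/2) − 0·v(0) = 0 for any v; take V = H^1(0, 3/2).
Weak formulation: find u (satisfying any essential BC) such that ∫_0^3/2 u'(x) v'(x) dx = ∫_0^3/2 f v dx for all v ∈ V (homogeneous Neumann, so boundary terms vanish).
Substituting f(x) = -x^2 + 2*x - 3/4, the right-hand side is ∫_0^3/2 (-x^2 + 2*x - 3/4) v dx.
Compatibility check (pure Neumann): taking v ≡ 1 ∈ V gives 0 = ∫_0^3/2 f dx + (0) − (0), i.e. ∫_0^3/2 f dx must equal u'(0) − u'(3/2) = 0. Indeed ∫_0^3/2 (-x^2 + 2*x - 3/4) dx = 0, so the data are compatible. The solution is then unique only up to an additive constant (fix it e.g. by requiring ∫_0^3/2 u dx = 0).


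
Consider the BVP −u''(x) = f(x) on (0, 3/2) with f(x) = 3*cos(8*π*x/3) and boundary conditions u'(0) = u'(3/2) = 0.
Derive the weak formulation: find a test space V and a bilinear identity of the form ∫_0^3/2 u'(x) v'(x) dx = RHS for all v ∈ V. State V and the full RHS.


V = H^1(0, 3/2) (no boundary constraint on v; u is determined up to an additive constant); weak form: ∫_0^3/2 u'v' dx = ∫_0^3/2 (3*cos(8*π*x/3)) v dx for all v ∈ V.

Multiply both sides by a test function v and integrate from 0 to 3/2:
  ∫_0^3/2 −u''(x) v(x) dx = ∫_0^3/2 f(x) v(x) dx.
Integrate the LHS by parts once:
  ∫_0^3/2 −u'' v dx = −[u'(x) v(x)]_0^3/2 + ∫_0^3/2 u'(x) v'(x) dx.
Thus ∫_0^3/2 u'(x) v'(x) dx = ∫_0^3/2 f(x) v(x) dx + [u'(x) v(x)]_0^3/2.
Choose V so that boundary terms are either known or forced to vanish.
u has homogeneous Neumann: u'(0) = u'(3/2) = 0. So [u' v]_0^3/2 = 0·v(3/2) − 0·v(0) = 0 for any v; take V = H^1(0, 3/2).
Weak formulation: find u (satisfying any essential BC) such that ∫_0^3/2 u'(x) v'(x) dx = ∫_0^3/2 f v dx for all v ∈ V (homogeneous Neumann, so boundary terms vanish).
Substituting f(x) = 3*cos(8*π*x/3), the right-hand side is ∫_0^3/2 (3*cos(8*π*x/3)) v dx.
Compatibility check (pure Neumann): taking v ≡ 1 ∈ V gives 0 = ∫_0^3/2 f dx + (0) − (0), i.e. ∫_0^3/2 f dx must equal u'(0) − u'(3/2) = 0. Indeed ∫_0^3/2 (3*cos(8*π*x/3)) dx = 0, so the data are compatible. The solution is then unique only up to an additive constant (fix it e.g. by requiring ∫_0^3/2 u dx = 0).


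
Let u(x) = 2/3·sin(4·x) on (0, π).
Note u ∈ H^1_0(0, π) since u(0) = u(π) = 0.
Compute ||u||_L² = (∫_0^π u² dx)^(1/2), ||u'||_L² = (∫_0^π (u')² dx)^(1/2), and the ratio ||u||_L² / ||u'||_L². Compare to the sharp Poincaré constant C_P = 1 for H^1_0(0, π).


||u||_L² / ||u'||_L² = 1/4 < C_P = 1.

u(x) = 2/3·sin(4·x), so u'(x) = 8*cos(4*x)/3.
Writing u(x) = A·sin(kπx/L) with A = 2/3 and k = 4, use ∫_0^L sin²(kπx/L) dx = L/2 and ∫_0^L cos²(kπx/L) dx = L/2.
u² = 4/9·sin²(4·x) and (u')² = 64/9·cos²(4·x), and each of sin², cos² integrates to L/2 = π/2 over (0, π).
∫_0^π u² dx = 2*π/9, so ||u||_L² = sqrt(2)*sqrt(π)/3.
∫_0^π (u')² dx = 32*π/9, so ||u'||_L² = 4*sqrt(2)*sqrt(π)/3.
Ratio ||u||_L² / ||u'||_L² = 1/4.
Sharp Poincaré constant on H^1_0(0, π) is C_P = L/π = 1, achieved by sin(x).
This is the k = 4 harmonic; the ratio L/(kπ) is strictly less than C_P = L/π, consistent with the sharp inequality ||u||_L² ≤ C_P ||u'||_L².


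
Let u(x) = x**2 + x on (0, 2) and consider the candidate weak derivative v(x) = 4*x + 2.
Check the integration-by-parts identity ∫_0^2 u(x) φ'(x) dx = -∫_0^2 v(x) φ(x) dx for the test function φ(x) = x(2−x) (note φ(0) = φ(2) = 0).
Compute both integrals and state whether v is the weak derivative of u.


LHS = -4, RHS = -8. No, v is not the weak derivative of u.

u(x) = x**2 + x, classical derivative u'(x) = 2*x + 1.
φ(x) = x(2−x), so φ'(x) = 2 - 2*x.
Note φ(0) = φ(2) = 0, so the boundary term u·φ vanishes.
LHS = ∫_0^2 u(x) φ'(x) dx = ∫_0^2 (-2*x^3 + 2*x) dx. Term by term:
  ∫_0^2 -2*x^3 dx = -8;  ∫_0^2 2*x dx = 4.
Sum: -8 + 4 = -4.
So LHS = -4.
∫_0^2 v(x) φ(x) dx = ∫_0^2 (-4*x^3 + 6*x^2 + 4*x) dx. Term by term:
  ∫_0^2 -4*x^3 dx = -16;  ∫_0^2 6*x^2 dx = 16;  ∫_0^2 4*x dx = 8.
Sum: -16 + 16 + 8 = 8.
So RHS = -∫_0^2 v(x) φ(x) dx = -8.
LHS − RHS = 4 ≠ 0, so the identity fails.
(For a valid weak derivative the identity must hold for EVERY test function, in particular this one. The failure shows v is NOT the weak derivative of u.)
Correct weak derivative would be u'(x) = 2*x + 1.


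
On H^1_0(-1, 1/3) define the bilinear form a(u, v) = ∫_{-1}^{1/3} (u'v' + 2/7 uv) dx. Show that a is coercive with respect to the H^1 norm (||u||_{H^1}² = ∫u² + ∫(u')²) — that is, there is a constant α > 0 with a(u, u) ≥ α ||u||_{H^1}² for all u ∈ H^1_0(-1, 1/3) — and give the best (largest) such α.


α = (32 + 63*π^2)/(7*(16 + 9*π^2))

Coercivity of a(·,·) on H^1_0(-1, 1/3) means a(u, u) ≥ α ||u||_{H^1}² for every u ∈ H^1_0.
The interval has length L = 4/3, and Poincaré/coercivity depend only on L. Here a(u, u) = ∫(u')² + (2/7)·∫u².
Here 0 < c = 2/7 < 1. The condition a(u,u) ≥ α||u||_{H^1}² reads (1−α)∫(u')² ≥ (α−c)∫u². Any admissible α is ≤ 1 (rapidly oscillating u have ∫u²/∫(u')² → 0), and α = 1 would force 0 ≥ (1−c)∫u², impossible since c < 1; so 1−α > 0. By the sharp Poincaré inequality on H^1_0 of an interval of length L, ∫(u')² ≥ (π/L)²∫u² with equality for the first sine mode sin(π(x−x₀)/L) (x₀ the left endpoint), so the inequality holds for all u iff (1−α)(π/L)² ≥ α − c, i.e. α ≤ ((π/L)² + c)/((π/L)² + 1) = (1 + c(L/π)²)/(1 + (L/π)²). With (π/L)² = 9*π^2/16 and c = 2/7, the largest admissible constant is α = ((π/L)² + c)/((π/L)² + 1).
Simplifying, α = (32 + 63*π^2)/(7*(16 + 9*π^2)).


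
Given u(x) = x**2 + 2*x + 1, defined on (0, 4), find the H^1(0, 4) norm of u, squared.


||u||_{H^1}^2 = 11852/15

The H^1 norm (squared) on an interval (0, L) is
  ||u||_{H^1}^2 = ∫_0^L u(x)^2 dx + ∫_0^L u'(x)^2 dx.
Compute u'(x) = 2*x + 2.
Then u(x)^2 = x**4 + 4*x**3 + 6*x**2 + 4*x + 1 and u'(x)^2 = 4*x**2 + 8*x + 4.
Integrate each monomial from 0 to 4 using ∫_0^4 c·x^n dx = c·4^(n+1)/(n+1):
  ∫_0^4 u(x)^2 dx = ∫_0^4 (x^4 + 4*x^3 + 6*x^2 + 4*x + 1) dx. Term by term:
    ∫_0^4 x^4 dx = 1024/5;  ∫_0^4 4*x^3 dx = 256;  ∫_0^4 6*x^2 dx = 128;
    ∫_0^4 4*x dx = 32;  ∫_0^4 1 dx = 4.
  Sum: 1024/5 + 256 + 128 + 32 + 4 = 3124/5.
  ∫_0^4 u'(x)^2 dx = ∫_0^4 (4*x^2 + 8*x + 4) dx. Term by term:
    ∫_0^4 4*x^2 dx = 256/3;  ∫_0^4 8*x dx = 64;  ∫_0^4 4 dx = 16.
  Sum: 256/3 + 64 + 16 = 496/3.
Adding: ||u||_{H^1}^2 = 3124/5 + 496/3 = 11852/15.


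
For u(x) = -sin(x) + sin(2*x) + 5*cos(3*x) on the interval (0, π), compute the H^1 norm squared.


||u||_{H^1(0,π)}^2 = -80 + 257*π/2

u'(x) = -15*sin(3*x) - cos(x) + 2*cos(2*x).
Expand u² and (u')² and integrate term by term on (0, π), using: for integers n ≥ 1, ∫_0^π sin²(nx) dx = ∫_0^π cos²(nx) dx = π/2; for n ≠ n', ∫_0^π sin(nx)sin(n'x) dx = ∫_0^π cos(nx)cos(n'x) dx = 0; and by product-to-sum, ∫_0^π sin(nx)cos(n'x) dx = ½∫_0^π [sin((n+n')x) + sin((n−n')x)] dx, which is 0 when n+n' is even and 2n/(n²−n'²) when n+n' is odd (it need not vanish on (0, π)).
  u² squared terms: (-1)²·∫sin(x)² dx = 1·π/2 = π/2;  (5)²·∫cos(3x)² dx = 25·π/2 = 25*π/2;  (1)²·∫sin(2x)² dx = 1·π/2 = π/2.
  u² cross terms: 2·(-1)·(5)·∫sin(x)·cos(3x) dx = -10·(0) = 0;  2·(-1)·(1)·∫sin(x)·sin(2x) dx = -2·(0) = 0;  2·(5)·(1)·∫cos(3x)·sin(2x) dx = 10·(-4/5) = -8.
  So ∫_0^π u² dx = π/2 + 25*π/2 + π/2 + 0 + 0 − 8 = -8 + 27*π/2.
  (u')² squared terms: (-1)²·∫cos(x)² dx = 1·π/2 = π/2;  (-15)²·∫sin(3x)² dx = 225·π/2 = 225*π/2;  (2)²·∫cos(2x)² dx = 4·π/2 = 2*π.
  (u')² cross terms: 2·(-1)·(-15)·∫cos(x)·sin(3x) dx = 30·(0) = 0;  2·(-1)·(2)·∫cos(x)·cos(2x) dx = -4·(0) = 0;  2·(-15)·(2)·∫sin(3x)·cos(2x) dx = -60·(6/5) = -72.
  So ∫_0^π (u')² dx = π/2 + 225*π/2 + 2*π + 0 + 0 − 72 = -72 + 115*π.
||u||_{H^1}^2 = (-8 + 27*π/2) + (-72 + 115*π) = -80 + 257*π/2.


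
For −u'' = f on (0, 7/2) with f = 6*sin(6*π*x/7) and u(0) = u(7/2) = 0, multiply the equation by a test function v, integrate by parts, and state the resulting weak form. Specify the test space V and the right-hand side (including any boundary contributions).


V = H^1_0(0, 7/2) (so v(0) = v(7/2) = 0); weak form: ∫_0^7/2 u'v' dx = ∫_0^7/2 (6*sin(6*π*x/7)) v dx for all v ∈ V.

Multiply both sides by a test function v and integrate from 0 to 7/2:
  ∫_0^7/2 −u''(x) v(x) dx = ∫_0^7/2 f(x) v(x) dx.
Integrate the LHS by parts once:
  ∫_0^7/2 −u'' v dx = −[u'(x) v(x)]_0^7/2 + ∫_0^7/2 u'(x) v'(x) dx.
Thus ∫_0^7/2 u'(x) v'(x) dx = ∫_0^7/2 f(x) v(x) dx + [u'(x) v(x)]_0^7/2.
Choose V so that boundary terms are either known or forced to vanish.
u is Dirichlet: u(0) = u(7/2) = 0. Let V = H^1_0(0, 7/2); then v(0) = v(7/2) = 0, and [u' v]_0^7/2 = 0.
Weak formulation: find u (satisfying any essential BC) such that ∫_0^7/2 u'(x) v'(x) dx = ∫_0^7/2 f v dx for all v ∈ V.
Substituting f(x) = 6*sin(6*π*x/7), the right-hand side is ∫_0^7/2 (6*sin(6*π*x/7)) v dx.


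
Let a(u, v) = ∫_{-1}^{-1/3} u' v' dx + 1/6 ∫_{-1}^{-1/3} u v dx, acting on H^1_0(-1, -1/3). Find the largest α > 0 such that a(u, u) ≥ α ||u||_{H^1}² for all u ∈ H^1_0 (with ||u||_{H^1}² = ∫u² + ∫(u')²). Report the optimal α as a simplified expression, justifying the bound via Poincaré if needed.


α = (2 + 27*π^2)/(3*(4 + 9*π^2))

Coercivity of a(·,·) on H^1_0(-1, -1/3) means a(u, u) ≥ α ||u||_{H^1}² for every u ∈ H^1_0.
The interval has length L = 2/3, and Poincaré/coercivity depend only on L. Here a(u, u) = ∫(u')² + (1/6)·∫u².
Here 0 < c = 1/6 < 1. The condition a(u,u) ≥ α||u||_{H^1}² reads (1−α)∫(u')² ≥ (α−c)∫u². Any admissible α is ≤ 1 (rapidly oscillating u have ∫u²/∫(u')² → 0), and α = 1 would force 0 ≥ (1−c)∫u², impossible since c < 1; so 1−α > 0. By the sharp Poincaré inequality on H^1_0 of an interval of length L, ∫(u')² ≥ (π/L)²∫u² with equality for the first sine mode sin(π(x−x₀)/L) (x₀ the left endpoint), so the inequality holds for all u iff (1−α)(π/L)² ≥ α − c, i.e. α ≤ ((π/L)² + c)/((π/L)² + 1) = (1 + c(L/π)²)/(1 + (L/π)²). With (π/L)² = 9*π^2/4 and c = 1/6, the largest admissible constant is α = ((π/L)² + c)/((π/L)² + 1).
Simplifying, α = (2 + 27*π^2)/(3*(4 + 9*π^2)).


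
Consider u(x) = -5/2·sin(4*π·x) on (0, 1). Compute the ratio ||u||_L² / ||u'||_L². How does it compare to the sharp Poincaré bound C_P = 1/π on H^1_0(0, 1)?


||u||_L² / ||u'||_L² = 1/(4*π) < C_P = 1/π.

u(x) = -5/2·sin(4*π·x), so u'(x) = -10*π*cos(4*π*x).
Writing u(x) = A·sin(kπx/L) with A = -5/2 and k = 4, use ∫_0^L sin²(kπx/L) dx = L/2 and ∫_0^L cos²(kπx/L) dx = L/2.
u² = 25/4·sin²(4*π·x) and (u')² = 100*π^2·cos²(4*π·x), and each of sin², cos² integrates to L/2 = 1/2 over (0, 1).
∫_0^1 u² dx = 25/8, so ||u||_L² = 5*sqrt(2)/4.
∫_0^1 (u')² dx = 50*π^2, so ||u'||_L² = 5*sqrt(2)*π.
Ratio ||u||_L² / ||u'||_L² = 1/(4*π).
Sharp Poincaré constant on H^1_0(0, 1) is C_P = L/π = 1/π, achieved by sin(π·x).
This is the k = 4 harmonic; the ratio L/(kπ) is strictly less than C_P = L/π, consistent with the sharp inequality ||u||_L² ≤ C_P ||u'||_L².


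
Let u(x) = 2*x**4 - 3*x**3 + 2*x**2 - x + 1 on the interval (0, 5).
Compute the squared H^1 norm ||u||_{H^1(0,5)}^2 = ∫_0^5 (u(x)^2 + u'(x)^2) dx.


||u||_{H^1}^2 = 53867630/63

The H^1 norm (squared) on an interval (0, L) is
  ||u||_{H^1}^2 = ∫_0^L u(x)^2 dx + ∫_0^L u'(x)^2 dx.
Compute u'(x) = 8*x**3 - 9*x**2 + 4*x - 1.
Then u(x)^2 = 4*x**8 - 12*x**7 + 17*x**6 - 16*x**5 + 14*x**4 - 10*x**3 + 5*x**2 - 2*x + 1 and u'(x)^2 = 64*x**6 - 144*x**5 + 145*x**4 - 88*x**3 + 34*x**2 - 8*x + 1.
Integrate each monomial from 0 to 5 using ∫_0^5 c·x^n dx = c·5^(n+1)/(n+1):
  ∫_0^5 u(x)^2 dx = ∫_0^5 (4*x^8 - 12*x^7 + 17*x^6 - 16*x^5 + 14*x^4 - 10*x^3 + 5*x^2 - 2*x + 1) dx. Term by term:
    ∫_0^5 4*x^8 dx = 7812500/9;  ∫_0^5 -12*x^7 dx = -1171875/2;  ∫_0^5 17*x^6 dx = 1328125/7;
    ∫_0^5 -16*x^5 dx = -125000/3;  ∫_0^5 14*x^4 dx = 8750;  ∫_0^5 -10*x^3 dx = -3125/2;
    ∫_0^5 5*x^2 dx = 625/3;  ∫_0^5 -2*x dx = -25;  ∫_0^5 1 dx = 5.
  Sum: 7812500/9 − 1171875/2 + 1328125/7 − 125000/3 + 8750 − 3125/2 + 625/3 − 25 + 5 = 27566240/63.
  ∫_0^5 u'(x)^2 dx = ∫_0^5 (64*x^6 - 144*x^5 + 145*x^4 - 88*x^3 + 34*x^2 - 8*x + 1) dx. Term by term:
    ∫_0^5 64*x^6 dx = 5000000/7;  ∫_0^5 -144*x^5 dx = -375000;  ∫_0^5 145*x^4 dx = 90625;
    ∫_0^5 -88*x^3 dx = -13750;  ∫_0^5 34*x^2 dx = 4250/3;  ∫_0^5 -8*x dx = -100;
    ∫_0^5 1 dx = 5.
  Sum: 5000000/7 − 375000 + 90625 − 13750 + 4250/3 − 100 + 5 = 8767130/21.
Adding: ||u||_{H^1}^2 = 27566240/63 + 8767130/21 = 53867630/63.


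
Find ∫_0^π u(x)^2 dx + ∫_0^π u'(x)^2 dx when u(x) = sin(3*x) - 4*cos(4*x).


||u||_{H^1(0,π)}^2 = 816/7 + 141*π

u'(x) = 16*sin(4*x) + 3*cos(3*x).
Expand u² and (u')² and integrate term by term on (0, π), using: for integers n ≥ 1, ∫_0^π sin²(nx) dx = ∫_0^π cos²(nx) dx = π/2; for n ≠ n', ∫_0^π sin(nx)sin(n'x) dx = ∫_0^π cos(nx)cos(n'x) dx = 0; and by product-to-sum, ∫_0^π sin(nx)cos(n'x) dx = ½∫_0^π [sin((n+n')x) + sin((n−n')x)] dx, which is 0 when n+n' is even and 2n/(n²−n'²) when n+n' is odd (it need not vanish on (0, π)).
  u² squared terms: (-4)²·∫cos(4x)² dx = 16·π/2 = 8*π;  (1)²·∫sin(3x)² dx = 1·π/2 = π/2.
  u² cross terms: 2·(-4)·(1)·∫cos(4x)·sin(3x) dx = -8·(-6/7) = 48/7.
  So ∫_0^π u² dx = 8*π + π/2 + 48/7 = 48/7 + 17*π/2.
  (u')² squared terms: (3)²·∫cos(3x)² dx = 9·π/2 = 9*π/2;  (16)²·∫sin(4x)² dx = 256·π/2 = 128*π.
  (u')² cross terms: 2·(3)·(16)·∫cos(3x)·sin(4x) dx = 96·(8/7) = 768/7.
  So ∫_0^π (u')² dx = 9*π/2 + 128*π + 768/7 = 768/7 + 265*π/2.
||u||_{H^1}^2 = (48/7 + 17*π/2) + (768/7 + 265*π/2) = 816/7 + 141*π.


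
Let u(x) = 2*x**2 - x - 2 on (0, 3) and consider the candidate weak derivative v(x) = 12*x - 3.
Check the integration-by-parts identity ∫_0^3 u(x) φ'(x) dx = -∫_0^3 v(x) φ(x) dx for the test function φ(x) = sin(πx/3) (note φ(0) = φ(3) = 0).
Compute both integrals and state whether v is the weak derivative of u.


LHS = -30/π, RHS = -90/π. No, v is not the weak derivative of u.

u(x) = 2*x**2 - x - 2, classical derivative u'(x) = 4*x - 1.
φ(x) = sin(πx/3), so φ'(x) = π*cos(π*x/3)/3.
Note φ(0) = φ(3) = 0, so the boundary term u·φ vanishes.
LHS = ∫_0^3 u(x) φ'(x) dx = ∫_0^3 (2*π*x^2*cos(π*x/3)/3 - π*x*cos(π*x/3)/3 - 2*π*cos(π*x/3)/3) dx. Term by term:
  ∫_0^3 -2*π*cos(π*x/3)/3 dx = 0;  ∫_0^3 -π*x*cos(π*x/3)/3 dx = 6/π;  ∫_0^3 2*π*x^2*cos(π*x/3)/3 dx = -36/π.
Sum: 0 + 6/π − 36/π = -30/π.
So LHS = -30/π.
∫_0^3 v(x) φ(x) dx = ∫_0^3 (12*x*sin(π*x/3) - 3*sin(π*x/3)) dx. Term by term:
  ∫_0^3 -3*sin(π*x/3) dx = -18/π;  ∫_0^3 12*x*sin(π*x/3) dx = 108/π.
Sum: -18/π + 108/π = 90/π.
So RHS = -∫_0^3 v(x) φ(x) dx = -90/π.
LHS − RHS = 60/π ≠ 0, so the identity fails.
(For a valid weak derivative the identity must hold for EVERY test function, in particular this one. The failure shows v is NOT the weak derivative of u.)
Correct weak derivative would be u'(x) = 4*x - 1.


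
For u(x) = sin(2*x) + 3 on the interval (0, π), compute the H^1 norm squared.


||u||_{H^1(0,π)}^2 = 23*π/2

u'(x) = 2*cos(2*x).
Expand u² and (u')² and integrate term by term on (0, π), using: for integers n ≥ 1, ∫_0^π sin²(nx) dx = ∫_0^π cos²(nx) dx = π/2; for n ≠ n', ∫_0^π sin(nx)sin(n'x) dx = ∫_0^π cos(nx)cos(n'x) dx = 0; and by product-to-sum, ∫_0^π sin(nx)cos(n'x) dx = ½∫_0^π [sin((n+n')x) + sin((n−n')x)] dx, which is 0 when n+n' is even and 2n/(n²−n'²) when n+n' is odd (it need not vanish on (0, π)). For the constant mode: ∫_0^π 1 dx = π, ∫_0^π cos(nx) dx = 0, ∫_0^π sin(nx) dx = (1−(−1)^n)/n.
  u² squared terms: (3)²·∫1 dx = 9·π = 9*π;  (1)²·∫sin(2x)² dx = 1·π/2 = π/2.
  u² cross terms: 2·(3)·(1)·∫1·sin(2x) dx = 6·(0) = 0.
  So ∫_0^π u² dx = 9*π + π/2 + 0 = 19*π/2.
  (u')² squared terms: (2)²·∫cos(2x)² dx = 4·π/2 = 2*π.
  So ∫_0^π (u')² dx = 2*π.
||u||_{H^1}^2 = (19*π/2) + (2*π) = 23*π/2.


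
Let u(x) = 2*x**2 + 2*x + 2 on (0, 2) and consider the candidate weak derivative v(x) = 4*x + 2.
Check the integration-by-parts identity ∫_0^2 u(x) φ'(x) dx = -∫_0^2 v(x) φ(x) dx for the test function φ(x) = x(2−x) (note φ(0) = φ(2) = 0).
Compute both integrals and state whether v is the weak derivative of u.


LHS = -8, RHS = -8. Yes, v = u' weakly.

u(x) = 2*x**2 + 2*x + 2, classical derivative u'(x) = 4*x + 2.
φ(x) = x(2−x), so φ'(x) = 2 - 2*x.
Note φ(0) = φ(2) = 0, so the boundary term u·φ vanishes.
LHS = ∫_0^2 u(x) φ'(x) dx = ∫_0^2 (4 - 4*x^3) dx. Term by term:
  ∫_0^2 -4*x^3 dx = -16;  ∫_0^2 4 dx = 8.
Sum: -16 + 8 = -8.
So LHS = -8.
∫_0^2 v(x) φ(x) dx = ∫_0^2 (-4*x^3 + 6*x^2 + 4*x) dx. Term by term:
  ∫_0^2 -4*x^3 dx = -16;  ∫_0^2 6*x^2 dx = 16;  ∫_0^2 4*x dx = 8.
Sum: -16 + 16 + 8 = 8.
So RHS = -∫_0^2 v(x) φ(x) dx = -8.
LHS = RHS, so the identity holds for this test φ.
Moreover u is smooth here and v(x) = u'(x) = 4*x + 2 pointwise, so the identity holds for every test function. Hence v is the weak derivative of u.


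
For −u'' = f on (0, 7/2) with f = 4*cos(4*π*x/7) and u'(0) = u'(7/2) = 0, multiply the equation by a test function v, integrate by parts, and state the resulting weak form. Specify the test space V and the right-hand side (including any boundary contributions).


V = H^1(0, 7/2) (no boundary constraint on v; u is determined up to an additive constant); weak form: ∫_0^7/2 u'v' dx = ∫_0^7/2 (4*cos(4*π*x/7)) v dx for all v ∈ V.

Multiply both sides by a test function v and integrate from 0 to 7/2:
  ∫_0^7/2 −u''(x) v(x) dx = ∫_0^7/2 f(x) v(x) dx.
Integrate the LHS by parts once:
  ∫_0^7/2 −u'' v dx = −[u'(x) v(x)]_0^7/2 + ∫_0^7/2 u'(x) v'(x) dx.
Thus ∫_0^7/2 u'(x) v'(x) dx = ∫_0^7/2 f(x) v(x) dx + [u'(x) v(x)]_0^7/2.
Choose V so that boundary terms are either known or forced to vanish.
u has homogeneous Neumann: u'(0) = u'(7/2) = 0. So [u' v]_0^7/2 = 0·v(7/2) − 0·v(0) = 0 for any v; take V = H^1(0, 7/2).
Weak formulation: find u (satisfying any essential BC) such that ∫_0^7/2 u'(x) v'(x) dx = ∫_0^7/2 f v dx for all v ∈ V (homogeneous Neumann, so boundary terms vanish).
Substituting f(x) = 4*cos(4*π*x/7), the right-hand side is ∫_0^7/2 (4*cos(4*π*x/7)) v dx.
Compatibility check (pure Neumann): taking v ≡ 1 ∈ V gives 0 = ∫_0^7/2 f dx + (0) − (0), i.e. ∫_0^7/2 f dx must equal u'(0) − u'(7/2) = 0. Indeed ∫_0^7/2 (4*cos(4*π*x/7)) dx = 0, so the data are compatible. The solution is then unique only up to an additive constant (fix it e.g. by requiring ∫_0^7/2 u dx = 0).


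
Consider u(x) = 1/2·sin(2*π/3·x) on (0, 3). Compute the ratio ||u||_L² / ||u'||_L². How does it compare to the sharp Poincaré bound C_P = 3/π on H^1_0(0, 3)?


||u||_L² / ||u'||_L² = 3/(2*π) < C_P = 3/π.

u(x) = 1/2·sin(2*π/3·x), so u'(x) = π*cos(2*π*x/3)/3.
Writing u(x) = A·sin(kπx/L) with A = 1/2 and k = 2, use ∫_0^L sin²(kπx/L) dx = L/2 and ∫_0^L cos²(kπx/L) dx = L/2.
u² = 1/4·sin²(2*π/3·x) and (u')² = π^2/9·cos²(2*π/3·x), and each of sin², cos² integrates to L/2 = 3/2 over (0, 3).
∫_0^3 u² dx = 3/8, so ||u||_L² = sqrt(6)/4.
∫_0^3 (u')² dx = π^2/6, so ||u'||_L² = sqrt(6)*π/6.
Ratio ||u||_L² / ||u'||_L² = 3/(2*π).
Sharp Poincaré constant on H^1_0(0, 3) is C_P = L/π = 3/π, achieved by sin(π/3·x).
This is the k = 2 harmonic; the ratio L/(kπ) is strictly less than C_P = L/π, consistent with the sharp inequality ||u||_L² ≤ C_P ||u'||_L².


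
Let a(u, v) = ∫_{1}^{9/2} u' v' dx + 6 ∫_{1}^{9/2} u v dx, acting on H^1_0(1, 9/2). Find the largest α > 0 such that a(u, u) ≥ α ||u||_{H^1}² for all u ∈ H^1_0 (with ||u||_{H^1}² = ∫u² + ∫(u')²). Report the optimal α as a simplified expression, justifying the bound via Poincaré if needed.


α = 1

Coercivity of a(·,·) on H^1_0(1, 9/2) means a(u, u) ≥ α ||u||_{H^1}² for every u ∈ H^1_0.
The interval has length L = 7/2, and Poincaré/coercivity depend only on L. Here a(u, u) = ∫(u')² + (6)·∫u².
Here c = 6 ≥ 1, so a(u,u) = ∫(u')² + c∫u² ≥ ∫(u')² + ∫u² = ||u||_{H^1}², i.e. α = 1 works. No larger α is possible: a(u,u) ≥ α||u||_{H^1}² means (1−α)∫(u')² ≥ (α−c)∫u², and for the modes u_n = sin(nπ(x−x₀)/L) (x₀ the left endpoint) one has ∫u_n²/∫(u_n')² = (L/(nπ))² → 0, so a(u_n,u_n)/||u_n||_{H^1}² → 1. Hence the optimal constant is α = 1.
Therefore α = 1.


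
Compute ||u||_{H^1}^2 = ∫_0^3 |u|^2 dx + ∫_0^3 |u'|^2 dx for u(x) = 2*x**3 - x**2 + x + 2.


||u||_{H^1}^2 = 176667/70

The H^1 norm (squared) on an interval (0, L) is
  ||u||_{H^1}^2 = ∫_0^L u(x)^2 dx + ∫_0^L u'(x)^2 dx.
Compute u'(x) = 6*x**2 - 2*x + 1.
Then u(x)^2 = 4*x**6 - 4*x**5 + 5*x**4 + 6*x**3 - 3*x**2 + 4*x + 4 and u'(x)^2 = 36*x**4 - 24*x**3 + 16*x**2 - 4*x + 1.
Integrate each monomial from 0 to 3 using ∫_0^3 c·x^n dx = c·3^(n+1)/(n+1):
  ∫_0^3 u(x)^2 dx = ∫_0^3 (4*x^6 - 4*x^5 + 5*x^4 + 6*x^3 - 3*x^2 + 4*x + 4) dx. Term by term:
    ∫_0^3 4*x^6 dx = 8748/7;  ∫_0^3 -4*x^5 dx = -486;  ∫_0^3 5*x^4 dx = 243;
    ∫_0^3 6*x^3 dx = 243/2;  ∫_0^3 -3*x^2 dx = -27;  ∫_0^3 4*x dx = 18;
    ∫_0^3 4 dx = 12.
  Sum: 8748/7 − 486 + 243 + 243/2 − 27 + 18 + 12 = 15837/14.
  ∫_0^3 u'(x)^2 dx = ∫_0^3 (36*x^4 - 24*x^3 + 16*x^2 - 4*x + 1) dx. Term by term:
    ∫_0^3 36*x^4 dx = 8748/5;  ∫_0^3 -24*x^3 dx = -486;  ∫_0^3 16*x^2 dx = 144;
    ∫_0^3 -4*x dx = -18;  ∫_0^3 1 dx = 3.
  Sum: 8748/5 − 486 + 144 − 18 + 3 = 6963/5.
Adding: ||u||_{H^1}^2 = 15837/14 + 6963/5 = 176667/70.
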